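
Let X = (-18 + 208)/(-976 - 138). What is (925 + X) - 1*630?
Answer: 164220/557 ≈ 294.83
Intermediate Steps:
X = -95/557 (X = 190/(-1114) = 190*(-1/1114) = -95/557 ≈ -0.17056)
(925 + X) - 1*630 = (925 - 95/557) - 1*630 = 515130/557 - 630 = 164220/557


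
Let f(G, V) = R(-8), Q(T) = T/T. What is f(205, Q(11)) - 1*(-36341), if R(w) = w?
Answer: 36333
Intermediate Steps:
Q(T) = 1
f(G, V) = -8
f(205, Q(11)) - 1*(-36341) = -8 - 1*(-36341) = -8 + 36341 = 36333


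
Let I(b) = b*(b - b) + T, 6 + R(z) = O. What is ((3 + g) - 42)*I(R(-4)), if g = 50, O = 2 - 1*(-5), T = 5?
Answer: 55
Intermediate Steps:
O = 7 (O = 2 + 5 = 7)
R(z) = 1 (R(z) = -6 + 7 = 1)
I(b) = 5 (I(b) = b*(b - b) + 5 = b*0 + 5 = 0 + 5 = 5)
((3 + g) - 42)*I(R(-4)) = ((3 + 50) - 42)*5 = (53 - 42)*5 = 11*5 = 55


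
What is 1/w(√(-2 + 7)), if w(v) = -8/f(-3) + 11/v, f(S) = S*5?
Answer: -120/5381 + 495*√5/5381 ≈ 0.18340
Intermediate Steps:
f(S) = 5*S
w(v) = 8/15 + 11/v (w(v) = -8/(5*(-3)) + 11/v = -8/(-15) + 11/v = -8*(-1/15) + 11/v = 8/15 + 11/v)
1/w(√(-2 + 7)) = 1/(8/15 + 11/(√(-2 + 7))) = 1/(8/15 + 11/(√5)) = 1/(8/15 + 11*(√5/5)) = 1/(8/15 + 11*√5/5)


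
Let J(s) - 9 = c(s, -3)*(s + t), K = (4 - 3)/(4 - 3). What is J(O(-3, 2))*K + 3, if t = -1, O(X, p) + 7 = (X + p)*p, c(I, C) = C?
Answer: 42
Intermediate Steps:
O(X, p) = -7 + p*(X + p) (O(X, p) = -7 + (X + p)*p = -7 + p*(X + p))
K = 1 (K = 1/1 = 1*1 = 1)
J(s) = 12 - 3*s (J(s) = 9 - 3*(s - 1) = 9 - 3*(-1 + s) = 9 + (3 - 3*s) = 12 - 3*s)
J(O(-3, 2))*K + 3 = (12 - 3*(-7 + 2² - 3*2))*1 + 3 = (12 - 3*(-7 + 4 - 6))*1 + 3 = (12 - 3*(-9))*1 + 3 = (12 + 27)*1 + 3 = 39*1 + 3 = 39 + 3 = 42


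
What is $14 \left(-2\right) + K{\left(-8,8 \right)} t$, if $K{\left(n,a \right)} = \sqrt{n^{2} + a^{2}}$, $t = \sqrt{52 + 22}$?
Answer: $-28 + 16 \sqrt{37} \approx 69.324$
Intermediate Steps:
$t = \sqrt{74} \approx 8.6023$
$K{\left(n,a \right)} = \sqrt{a^{2} + n^{2}}$
$14 \left(-2\right) + K{\left(-8,8 \right)} t = 14 \left(-2\right) + \sqrt{8^{2} + \left(-8\right)^{2}} \sqrt{74} = -28 + \sqrt{64 + 64} \sqrt{74} = -28 + \sqrt{128} \sqrt{74} = -28 + 8 \sqrt{2} \sqrt{74} = -28 + 16 \sqrt{37}$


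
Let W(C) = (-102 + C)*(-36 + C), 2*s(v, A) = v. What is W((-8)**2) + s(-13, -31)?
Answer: -2141/2 ≈ -1070.5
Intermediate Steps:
s(v, A) = v/2
W((-8)**2) + s(-13, -31) = (3672 + ((-8)**2)**2 - 138*(-8)**2) + (1/2)*(-13) = (3672 + 64**2 - 138*64) - 13/2 = (3672 + 4096 - 8832) - 13/2 = -1064 - 13/2 = -2141/2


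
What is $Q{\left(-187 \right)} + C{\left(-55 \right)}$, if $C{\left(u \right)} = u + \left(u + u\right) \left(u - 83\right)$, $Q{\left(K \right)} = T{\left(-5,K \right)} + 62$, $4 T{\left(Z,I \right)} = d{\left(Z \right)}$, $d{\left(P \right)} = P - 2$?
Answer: $\frac{60741}{4} \approx 15185.0$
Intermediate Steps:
$d{\left(P \right)} = -2 + P$
$T{\left(Z,I \right)} = - \frac{1}{2} + \frac{Z}{4}$ ($T{\left(Z,I \right)} = \frac{-2 + Z}{4} = - \frac{1}{2} + \frac{Z}{4}$)
$Q{\left(K \right)} = \frac{241}{4}$ ($Q{\left(K \right)} = \left(- \frac{1}{2} + \frac{1}{4} \left(-5\right)\right) + 62 = \left(- \frac{1}{2} - \frac{5}{4}\right) + 62 = - \frac{7}{4} + 62 = \frac{241}{4}$)
$C{\left(u \right)} = u + 2 u \left(-83 + u\right)$
$Q{\left(-187 \right)} + C{\left(-55 \right)} = \frac{241}{4} - 55 \left(-165 + 2 \left(-55\right)\right) = \frac{241}{4} - 55 \left(-165 - 110\right) = \frac{241}{4} - -15125 = \frac{241}{4} + 15125 = \frac{60741}{4}$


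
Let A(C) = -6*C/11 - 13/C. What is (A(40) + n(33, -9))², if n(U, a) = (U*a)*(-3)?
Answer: 146150996209/193600 ≈ 7.5491e+5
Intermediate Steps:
n(U, a) = -3*U*a
A(C) = -13/C - 6*C/11 (A(C) = -6*C*(1/11) - 13/C = -6*C/11 - 13/C = -13/C - 6*C/11)
(A(40) + n(33, -9))² = ((-13/40 - 6/11*40) - 3*33*(-9))² = ((-13*1/40 - 240/11) + 891)² = ((-13/40 - 240/11) + 891)² = (-9743/440 + 891)² = (382297/440)² = 146150996209/193600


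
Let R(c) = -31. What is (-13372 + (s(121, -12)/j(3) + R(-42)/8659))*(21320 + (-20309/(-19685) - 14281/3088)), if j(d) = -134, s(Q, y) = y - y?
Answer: -150034432132508928953/526357057520 ≈ -2.8504e+8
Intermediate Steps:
s(Q, y) = 0
(-13372 + (s(121, -12)/j(3) + R(-42)/8659))*(21320 + (-20309/(-19685) - 14281/3088)) = (-13372 + (0/(-134) - 31/8659))*(21320 + (-20309/(-19685) - 14281/3088)) = (-13372 + (0*(-1/134) - 31*1/8659))*(21320 + (-20309*(-1/19685) - 14281*1/3088)) = (-13372 + (0 - 31/8659))*(21320 + (20309/19685 - 14281/3088)) = (-13372 - 31/8659)*(21320 - 218407293/60787280) = -115788179/8659*1295766402307/60787280 = -150034432132508928953/526357057520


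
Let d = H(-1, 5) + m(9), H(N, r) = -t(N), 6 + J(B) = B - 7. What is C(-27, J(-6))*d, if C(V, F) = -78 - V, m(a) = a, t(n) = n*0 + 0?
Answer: -459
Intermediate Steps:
t(n) = 0 (t(n) = 0 + 0 = 0)
J(B) = -13 + B (J(B) = -6 + (B - 7) = -6 + (-7 + B) = -13 + B)
H(N, r) = 0 (H(N, r) = -1*0 = 0)
d = 9 (d = 0 + 9 = 9)
C(-27, J(-6))*d = (-78 - 1*(-27))*9 = (-78 + 27)*9 = -51*9 = -459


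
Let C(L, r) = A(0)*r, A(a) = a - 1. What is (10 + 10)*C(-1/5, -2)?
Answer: 40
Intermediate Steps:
A(a) = -1 + a
C(L, r) = -r (C(L, r) = (-1 + 0)*r = -r)
(10 + 10)*C(-1/5, -2) = (10 + 10)*(-1*(-2)) = 20*2 = 40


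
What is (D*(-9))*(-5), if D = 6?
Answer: 270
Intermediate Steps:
(D*(-9))*(-5) = (6*(-9))*(-5) = -54*(-5) = 270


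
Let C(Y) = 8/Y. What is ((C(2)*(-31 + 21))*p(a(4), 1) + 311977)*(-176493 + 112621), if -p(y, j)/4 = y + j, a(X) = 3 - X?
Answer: -19926594944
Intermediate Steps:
p(y, j) = -4*j - 4*y (p(y, j) = -4*(y + j) = -4*(j + y) = -4*j - 4*y)
((C(2)*(-31 + 21))*p(a(4), 1) + 311977)*(-176493 + 112621) = (((8/2)*(-31 + 21))*(-4*1 - 4*(3 - 1*4)) + 311977)*(-176493 + 112621) = (((8*(½))*(-10))*(-4 - 4*(3 - 4)) + 311977)*(-63872) = ((4*(-10))*(-4 - 4*(-1)) + 311977)*(-63872) = (-40*(-4 + 4) + 311977)*(-63872) = (-40*0 + 311977)*(-63872) = (0 + 311977)*(-63872) = 311977*(-63872) = -19926594944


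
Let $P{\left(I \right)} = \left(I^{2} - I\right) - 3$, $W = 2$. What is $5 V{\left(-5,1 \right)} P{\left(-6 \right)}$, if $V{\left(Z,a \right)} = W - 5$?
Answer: $-585$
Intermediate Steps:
$P{\left(I \right)} = -3 + I^{2} - I$
$V{\left(Z,a \right)} = -3$ ($V{\left(Z,a \right)} = 2 - 5 = -3$)
$5 V{\left(-5,1 \right)} P{\left(-6 \right)} = 5 \left(-3\right) \left(-3 + \left(-6\right)^{2} - -6\right) = - 15 \left(-3 + 36 + 6\right) = \left(-15\right) 39 = -585$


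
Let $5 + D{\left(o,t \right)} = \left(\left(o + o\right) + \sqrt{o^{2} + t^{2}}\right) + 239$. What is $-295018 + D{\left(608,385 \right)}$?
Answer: $-293568 + \sqrt{517889} \approx -2.9285 \cdot 10^{5}$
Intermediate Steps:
$D{\left(o,t \right)} = 234 + \sqrt{o^{2} + t^{2}} + 2 o$ ($D{\left(o,t \right)} = -5 + \left(\left(\left(o + o\right) + \sqrt{o^{2} + t^{2}}\right) + 239\right) = -5 + \left(\left(2 o + \sqrt{o^{2} + t^{2}}\right) + 239\right) = -5 + \left(\left(\sqrt{o^{2} + t^{2}} + 2 o\right) + 239\right) = -5 + \left(239 + \sqrt{o^{2} + t^{2}} + 2 o\right) = 234 + \sqrt{o^{2} + t^{2}} + 2 o$)
$-295018 + D{\left(608,385 \right)} = -295018 + \left(234 + \sqrt{608^{2} + 385^{2}} + 2 \cdot 608\right) = -295018 + \left(234 + \sqrt{369664 + 148225} + 1216\right) = -295018 + \left(234 + \sqrt{517889} + 1216\right) = -295018 + \left(1450 + \sqrt{517889}\right) = -293568 + \sqrt{517889}$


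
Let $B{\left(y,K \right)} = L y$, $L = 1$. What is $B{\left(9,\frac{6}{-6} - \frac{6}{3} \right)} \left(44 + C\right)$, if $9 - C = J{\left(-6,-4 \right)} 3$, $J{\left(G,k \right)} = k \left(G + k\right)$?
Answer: $-603$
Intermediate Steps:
$B{\left(y,K \right)} = y$ ($B{\left(y,K \right)} = 1 y = y$)
$C = -111$ ($C = 9 - - 4 \left(-6 - 4\right) 3 = 9 - \left(-4\right) \left(-10\right) 3 = 9 - 40 \cdot 3 = 9 - 120 = -111$)
$B{\left(9,\frac{6}{-6} - \frac{6}{3} \right)} \left(44 + C\right) = 9 \left(44 - 111\right) = 9 \left(-67\right) = -603$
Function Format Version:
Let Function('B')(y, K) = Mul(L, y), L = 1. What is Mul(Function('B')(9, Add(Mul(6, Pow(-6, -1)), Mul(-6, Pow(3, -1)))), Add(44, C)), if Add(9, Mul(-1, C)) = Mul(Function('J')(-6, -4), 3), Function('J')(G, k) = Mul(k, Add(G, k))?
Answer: -603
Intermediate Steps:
Function('B')(y, K) = y (Function('B')(y, K) = Mul(1, y) = y)
C = -111 (C = Add(9, Mul(-1, Mul(Mul(-4, Add(-6, -4)), 3))) = Add(9, Mul(-1, Mul(Mul(-4, -10), 3))) = Add(9, Mul(-1, Mul(40, 3))) = Add(9, Mul(-1, 120)) = Add(9, -120) = -111)
Mul(Function('B')(9, Add(Mul(6, Pow(-6, -1)), Mul(-6, Pow(3, -1)))), Add(44, C)) = Mul(9, Add(44, -111)) = Mul(9, -67) = -603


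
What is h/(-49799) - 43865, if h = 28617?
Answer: -2184461752/49799 ≈ -43866.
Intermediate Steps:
h/(-49799) - 43865 = 28617/(-49799) - 43865 = 28617*(-1/49799) - 43865 = -28617/49799 - 43865 = -2184461752/49799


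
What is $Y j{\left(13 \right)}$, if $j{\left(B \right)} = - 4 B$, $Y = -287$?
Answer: $14924$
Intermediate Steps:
$Y j{\left(13 \right)} = - 287 \left(\left(-4\right) 13\right) = \left(-287\right) \left(-52\right) = 14924$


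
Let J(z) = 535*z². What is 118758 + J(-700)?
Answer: 262268758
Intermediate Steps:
118758 + J(-700) = 118758 + 535*(-700)² = 118758 + 535*490000 = 118758 + 262150000 = 262268758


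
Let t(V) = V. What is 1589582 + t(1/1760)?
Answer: 2797664321/1760 ≈ 1.5896e+6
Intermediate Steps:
1589582 + t(1/1760) = 1589582 + 1/1760 = 2797664321/1760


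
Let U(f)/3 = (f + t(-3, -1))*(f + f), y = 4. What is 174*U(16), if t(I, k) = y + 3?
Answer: 384192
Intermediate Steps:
t(I, k) = 7 (t(I, k) = 4 + 3 = 7)
U(f) = 6*f*(7 + f) (U(f) = 3*((f + 7)*(f + f)) = 3*((7 + f)*(2*f)) = 3*(2*f*(7 + f)) = 6*f*(7 + f))
174*U(16) = 174*(6*16*(7 + 16)) = 174*(6*16*23) = 174*2208 = 384192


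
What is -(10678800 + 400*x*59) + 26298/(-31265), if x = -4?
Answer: -330921292298/31265 ≈ -1.0584e+7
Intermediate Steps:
-(10678800 + 400*x*59) + 26298/(-31265) = -(10678800 - 94400) + 26298/(-31265) = -400/(1/((56 - 236) + 26641)) + 26298*(-1/31265) = -400/(1/(-180 + 26641)) - 26298/31265 = -400/(1/26461) - 26298/31265 = -400/1/26461 - 26298/31265 = -400*26461 - 26298/31265 = -10584400 - 26298/31265 = -330921292298/31265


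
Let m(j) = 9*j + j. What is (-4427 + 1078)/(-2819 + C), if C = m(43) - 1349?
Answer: 3349/3738 ≈ 0.89593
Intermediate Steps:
m(j) = 10*j
C = -919 (C = 10*43 - 1349 = 430 - 1349 = -919)
(-4427 + 1078)/(-2819 + C) = (-4427 + 1078)/(-2819 - 919) = -3349/(-3738) = -3349*(-1/3738) = 3349/3738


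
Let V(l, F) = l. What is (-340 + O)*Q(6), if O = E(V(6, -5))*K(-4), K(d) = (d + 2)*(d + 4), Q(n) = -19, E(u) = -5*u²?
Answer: 6460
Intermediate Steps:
K(d) = (2 + d)*(4 + d)
O = 0 (O = (-5*6²)*(8 + (-4)² + 6*(-4)) = (-5*36)*(8 + 16 - 24) = -180*0 = 0)
(-340 + O)*Q(6) = (-340 + 0)*(-19) = -340*(-19) = 6460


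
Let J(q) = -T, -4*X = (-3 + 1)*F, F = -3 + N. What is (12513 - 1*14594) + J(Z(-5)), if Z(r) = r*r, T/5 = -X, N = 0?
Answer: -4177/2 ≈ -2088.5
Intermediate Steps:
F = -3 (F = -3 + 0 = -3)
X = -3/2 (X = -(-3 + 1)*(-3)/4 = -(-1)*(-3)/2 = -¼*6 = -3/2 ≈ -1.5000)
T = 15/2 (T = 5*(-1*(-3/2)) = 5*(3/2) = 15/2 ≈ 7.5000)
Z(r) = r²
J(q) = -15/2 (J(q) = -1*15/2 = -15/2)
(12513 - 1*14594) + J(Z(-5)) = (12513 - 1*14594) - 15/2 = (12513 - 14594) - 15/2 = -2081 - 15/2 = -4177/2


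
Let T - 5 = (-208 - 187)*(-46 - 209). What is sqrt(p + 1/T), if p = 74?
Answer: sqrt(750843535330)/100730 ≈ 8.6023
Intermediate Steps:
T = 100730 (T = 5 + (-208 - 187)*(-46 - 209) = 5 - 395*(-255) = 5 + 100725 = 100730)
sqrt(p + 1/T) = sqrt(74 + 1/100730) = sqrt(7454021/100730) = sqrt(750843535330)/100730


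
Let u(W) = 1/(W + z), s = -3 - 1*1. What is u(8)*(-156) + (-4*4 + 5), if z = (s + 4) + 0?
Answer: -61/2 ≈ -30.500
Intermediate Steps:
s = -4 (s = -3 - 1 = -4)
z = 0 (z = (-4 + 4) + 0 = 0 + 0 = 0)
u(W) = 1/W (u(W) = 1/(W + 0) = 1/W)
u(8)*(-156) + (-4*4 + 5) = -156/8 + (-4*4 + 5) = (⅛)*(-156) + (-16 + 5) = -39/2 - 11 = -61/2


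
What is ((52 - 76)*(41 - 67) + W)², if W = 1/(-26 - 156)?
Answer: 12897463489/33124 ≈ 3.8937e+5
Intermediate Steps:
W = -1/182 (W = 1/(-182) = -1/182 ≈ -0.0054945)
((52 - 76)*(41 - 67) + W)² = ((52 - 76)*(41 - 67) - 1/182)² = (-24*(-26) - 1/182)² = (624 - 1/182)² = (113567/182)² = 12897463489/33124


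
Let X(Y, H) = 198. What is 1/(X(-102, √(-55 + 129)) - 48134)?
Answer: -1/47936 ≈ -2.0861e-5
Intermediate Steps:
1/(X(-102, √(-55 + 129)) - 48134) = 1/(198 - 48134) = 1/(-47936) = -1/47936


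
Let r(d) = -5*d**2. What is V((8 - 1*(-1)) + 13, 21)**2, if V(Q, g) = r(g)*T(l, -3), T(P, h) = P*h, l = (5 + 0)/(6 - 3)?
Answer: 121550625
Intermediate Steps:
l = 5/3 ≈ 1.6667
V(Q, g) = 25*g**2 (V(Q, g) = (-5*g**2)*((5/3)*(-3)) = -5*g**2*(-5) = 25*g**2)
V((8 - 1*(-1)) + 13, 21)**2 = (25*21**2)**2 = (25*441)**2 = 11025**2 = 121550625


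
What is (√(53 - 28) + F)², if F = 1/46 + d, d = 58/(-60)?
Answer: 1957201/119025 ≈ 16.444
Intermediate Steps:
d = -29/30 (d = 58*(-1/60) = -29/30 ≈ -0.96667)
F = -326/345 (F = 1/46 - 29/30 = -326/345 ≈ -0.94493)
(√(53 - 28) + F)² = (√(53 - 28) - 326/345)² = (√25 - 326/345)² = (5 - 326/345)² = (1399/345)² = 1957201/119025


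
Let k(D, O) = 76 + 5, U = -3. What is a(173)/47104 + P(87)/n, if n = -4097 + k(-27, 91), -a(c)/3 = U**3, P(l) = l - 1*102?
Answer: 64491/11823104 ≈ 0.0054547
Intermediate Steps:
P(l) = -102 + l (P(l) = l - 102 = -102 + l)
k(D, O) = 81
a(c) = 81 (a(c) = -3*(-3)**3 = -3*(-27) = 81)
n = -4016 (n = -4097 + 81 = -4016)
a(173)/47104 + P(87)/n = 81/47104 + (-102 + 87)/(-4016) = 81*(1/47104) - 15*(-1/4016) = 81/47104 + 15/4016 = 64491/11823104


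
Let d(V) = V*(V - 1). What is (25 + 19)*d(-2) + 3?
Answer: 267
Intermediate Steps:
d(V) = V*(-1 + V)
(25 + 19)*d(-2) + 3 = (25 + 19)*(-2*(-1 - 2)) + 3 = 44*(-2*(-3)) + 3 = 44*6 + 3 = 264 + 3 = 267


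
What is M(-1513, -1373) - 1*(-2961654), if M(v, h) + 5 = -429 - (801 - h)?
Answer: 2959046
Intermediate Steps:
M(v, h) = -1235 + h (M(v, h) = -5 + (-429 - (801 - h)) = -5 + (-429 + (-801 + h)) = -5 + (-1230 + h) = -1235 + h)
M(-1513, -1373) - 1*(-2961654) = (-1235 - 1373) - 1*(-2961654) = -2608 + 2961654 = 2959046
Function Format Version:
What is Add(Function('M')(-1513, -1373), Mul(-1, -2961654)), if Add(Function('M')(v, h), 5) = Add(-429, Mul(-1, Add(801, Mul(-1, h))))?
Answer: 2959046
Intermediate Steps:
Function('M')(v, h) = Add(-1235, h) (Function('M')(v, h) = Add(-5, Add(-429, Mul(-1, Add(801, Mul(-1, h))))) = Add(-5, Add(-429, Add(-801, h))) = Add(-5, Add(-1230, h)) = Add(-1235, h))
Add(Function('M')(-1513, -1373), Mul(-1, -2961654)) = Add(Add(-1235, -1373), Mul(-1, -2961654)) = Add(-2608, 2961654) = 2959046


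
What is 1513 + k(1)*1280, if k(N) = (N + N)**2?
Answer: 6633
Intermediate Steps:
k(N) = 4*N**2 (k(N) = (2*N)**2 = 4*N**2)
1513 + k(1)*1280 = 1513 + (4*1**2)*1280 = 1513 + (4*1)*1280 = 1513 + 4*1280 = 1513 + 5120 = 6633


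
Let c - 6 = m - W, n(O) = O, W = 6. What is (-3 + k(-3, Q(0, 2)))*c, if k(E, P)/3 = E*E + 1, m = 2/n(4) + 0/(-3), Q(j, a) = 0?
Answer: 27/2 ≈ 13.500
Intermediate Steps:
m = 1/2 (m = 2/4 + 0/(-3) = 2*(1/4) + 0*(-1/3) = 1/2 + 0 = 1/2 ≈ 0.50000)
k(E, P) = 3 + 3*E**2 (k(E, P) = 3*(E*E + 1) = 3*(E**2 + 1) = 3*(1 + E**2) = 3 + 3*E**2)
c = 1/2 (c = 6 + (1/2 - 1*6) = 6 + (1/2 - 6) = 6 - 11/2 = 1/2 ≈ 0.50000)
(-3 + k(-3, Q(0, 2)))*c = (-3 + (3 + 3*(-3)**2))*(1/2) = (-3 + (3 + 3*9))*(1/2) = (-3 + (3 + 27))*(1/2) = (-3 + 30)*(1/2) = 27*(1/2) = 27/2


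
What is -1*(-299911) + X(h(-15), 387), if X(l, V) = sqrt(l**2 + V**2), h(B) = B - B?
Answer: 300298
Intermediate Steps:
h(B) = 0
X(l, V) = sqrt(V**2 + l**2)
-1*(-299911) + X(h(-15), 387) = -1*(-299911) + sqrt(387**2 + 0**2) = 299911 + sqrt(149769 + 0) = 299911 + sqrt(149769) = 299911 + 387 = 300298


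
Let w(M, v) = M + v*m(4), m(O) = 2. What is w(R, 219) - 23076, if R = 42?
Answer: -22596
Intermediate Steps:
w(M, v) = M + 2*v (w(M, v) = M + v*2 = M + 2*v)
w(R, 219) - 23076 = (42 + 2*219) - 23076 = (42 + 438) - 23076 = 480 - 23076 = -22596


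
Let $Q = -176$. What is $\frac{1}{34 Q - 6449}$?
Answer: $- \frac{1}{12433} \approx -8.0431 \cdot 10^{-5}$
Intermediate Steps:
$\frac{1}{34 Q - 6449} = \frac{1}{34 \left(-176\right) - 6449} = \frac{1}{-5984 - 6449} = \frac{1}{-12433} = - \frac{1}{12433}$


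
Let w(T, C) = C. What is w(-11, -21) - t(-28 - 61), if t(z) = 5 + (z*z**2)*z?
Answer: -62742267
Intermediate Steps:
t(z) = 5 + z**4 (t(z) = 5 + z**3*z = 5 + z**4)
w(-11, -21) - t(-28 - 61) = -21 - (5 + (-28 - 61)**4) = -21 - (5 + (-89)**4) = -21 - (5 + 62742241) = -21 - 1*62742246 = -21 - 62742246 = -62742267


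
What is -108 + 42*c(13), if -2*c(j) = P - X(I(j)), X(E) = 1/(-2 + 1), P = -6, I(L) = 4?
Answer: -3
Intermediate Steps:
X(E) = -1 (X(E) = 1/(-1) = -1)
c(j) = 5/2 (c(j) = -(-6 - 1*(-1))/2 = -(-6 + 1)/2 = -1/2*(-5) = 5/2)
-108 + 42*c(13) = -108 + 42*(5/2) = -108 + 105 = -3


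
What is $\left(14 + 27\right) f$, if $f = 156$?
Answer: $6396$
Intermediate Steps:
$\left(14 + 27\right) f = \left(14 + 27\right) 156 = 41 \cdot 156 = 6396$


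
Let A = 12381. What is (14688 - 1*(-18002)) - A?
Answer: 20309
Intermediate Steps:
(14688 - 1*(-18002)) - A = (14688 - 1*(-18002)) - 1*12381 = (14688 + 18002) - 12381 = 32690 - 12381 = 20309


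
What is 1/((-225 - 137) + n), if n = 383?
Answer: 1/21 ≈ 0.047619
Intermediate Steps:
1/((-225 - 137) + n) = 1/((-225 - 137) + 383) = 1/(-362 + 383) = 1/21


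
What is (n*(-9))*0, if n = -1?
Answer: 0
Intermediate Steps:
(n*(-9))*0 = -1*(-9)*0 = 9*0 = 0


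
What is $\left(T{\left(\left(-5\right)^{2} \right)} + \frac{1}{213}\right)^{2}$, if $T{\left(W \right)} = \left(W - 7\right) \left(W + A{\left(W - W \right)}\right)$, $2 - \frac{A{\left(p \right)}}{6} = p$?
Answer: $\frac{20123975881}{45369} \approx 4.4356 \cdot 10^{5}$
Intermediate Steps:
$A{\left(p \right)} = 12 - 6 p$
$T{\left(W \right)} = \left(-7 + W\right) \left(12 + W\right)$ ($T{\left(W \right)} = \left(W - 7\right) \left(W - \left(-12 + 6 \left(W - W\right)\right)\right) = \left(-7 + W\right) \left(W + \left(12 - 0\right)\right) = \left(-7 + W\right) \left(W + \left(12 + 0\right)\right) = \left(-7 + W\right) \left(W + 12\right) = \left(-7 + W\right) \left(12 + W\right)$)
$\left(T{\left(\left(-5\right)^{2} \right)} + \frac{1}{213}\right)^{2} = \left(\left(-84 + \left(\left(-5\right)^{2}\right)^{2} + 5 \left(-5\right)^{2}\right) + \frac{1}{213}\right)^{2} = \left(\left(-84 + 25^{2} + 5 \cdot 25\right) + \frac{1}{213}\right)^{2} = \left(\left(-84 + 625 + 125\right) + \frac{1}{213}\right)^{2} = \left(666 + \frac{1}{213}\right)^{2} = \left(\frac{141859}{213}\right)^{2} = \frac{20123975881}{45369}$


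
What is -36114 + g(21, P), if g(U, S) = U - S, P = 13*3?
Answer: -36132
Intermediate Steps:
P = 39
-36114 + g(21, P) = -36114 + (21 - 1*39) = -36114 + (21 - 39) = -36114 - 18 = -36132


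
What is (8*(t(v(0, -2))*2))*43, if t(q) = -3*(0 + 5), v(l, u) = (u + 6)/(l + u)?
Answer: -10320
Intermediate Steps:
v(l, u) = (6 + u)/(l + u)
t(q) = -15 (t(q) = -3*5 = -15)
(8*(t(v(0, -2))*2))*43 = (8*(-15*2))*43 = (8*(-30))*43 = -240*43 = -10320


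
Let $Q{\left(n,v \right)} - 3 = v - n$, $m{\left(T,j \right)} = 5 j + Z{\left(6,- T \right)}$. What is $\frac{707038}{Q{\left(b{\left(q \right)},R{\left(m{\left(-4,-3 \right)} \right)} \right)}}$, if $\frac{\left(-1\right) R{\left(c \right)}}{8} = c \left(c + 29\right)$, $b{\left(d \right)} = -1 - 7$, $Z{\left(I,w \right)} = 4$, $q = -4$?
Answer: $\frac{707038}{1595} \approx 443.28$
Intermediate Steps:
$m{\left(T,j \right)} = 4 + 5 j$ ($m{\left(T,j \right)} = 5 j + 4 = 4 + 5 j$)
$b{\left(d \right)} = -8$ ($b{\left(d \right)} = -1 - 7 = -8$)
$R{\left(c \right)} = - 8 c \left(29 + c\right)$ ($R{\left(c \right)} = - 8 c \left(c + 29\right) = - 8 c \left(29 + c\right)$)
$Q{\left(n,v \right)} = 3 + v - n$ ($Q{\left(n,v \right)} = 3 - \left(n - v\right) = 3 + v - n$)
$\frac{707038}{Q{\left(b{\left(q \right)},R{\left(m{\left(-4,-3 \right)} \right)} \right)}} = \frac{707038}{3 - 8 \left(4 + 5 \left(-3\right)\right) \left(29 + \left(4 + 5 \left(-3\right)\right)\right) - -8} = \frac{707038}{3 - 8 \left(4 - 15\right) \left(29 + \left(4 - 15\right)\right) + 8} = \frac{707038}{3 - - 88 \left(29 - 11\right) + 8} = \frac{707038}{3 - \left(-88\right) 18 + 8} = \frac{707038}{3 + 1584 + 8} = \frac{707038}{1595}$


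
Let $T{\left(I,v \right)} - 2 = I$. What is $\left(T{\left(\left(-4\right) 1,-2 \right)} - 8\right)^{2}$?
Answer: $100$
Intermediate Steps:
$T{\left(I,v \right)} = 2 + I$
$\left(T{\left(\left(-4\right) 1,-2 \right)} - 8\right)^{2} = \left(\left(2 - 4\right) - 8\right)^{2} = \left(-2 - 8\right)^{2} = \left(-10\right)^{2} = 100$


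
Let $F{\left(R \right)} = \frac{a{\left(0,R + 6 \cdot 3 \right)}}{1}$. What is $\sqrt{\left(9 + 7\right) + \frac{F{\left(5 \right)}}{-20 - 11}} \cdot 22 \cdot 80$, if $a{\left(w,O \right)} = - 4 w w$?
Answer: $7040$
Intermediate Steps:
$a{\left(w,O \right)} = - 4 w^{2}$
$F{\left(R \right)} = 0$ ($F{\left(R \right)} = \frac{\left(-4\right) 0^{2}}{1} = \left(-4\right) 0 \cdot 1 = 0 \cdot 1 = 0$)
$\sqrt{\left(9 + 7\right) + \frac{F{\left(5 \right)}}{-20 - 11}} \cdot 22 \cdot 80 = \sqrt{\left(9 + 7\right) + \frac{0}{-20 - 11}} \cdot 22 \cdot 80 = \sqrt{16 + \frac{0}{-31}} \cdot 22 \cdot 80 = \sqrt{16 + 0 \left(- \frac{1}{31}\right)} 22 \cdot 80 = \sqrt{16 + 0} \cdot 22 \cdot 80 = \sqrt{16} \cdot 22 \cdot 80 = 4 \cdot 22 \cdot 80 = 88 \cdot 80 = 7040$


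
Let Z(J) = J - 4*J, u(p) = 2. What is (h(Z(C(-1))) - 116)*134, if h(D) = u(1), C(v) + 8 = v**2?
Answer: -15276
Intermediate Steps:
C(v) = -8 + v**2
Z(J) = -3*J
h(D) = 2
(h(Z(C(-1))) - 116)*134 = (2 - 116)*134 = -114*134 = -15276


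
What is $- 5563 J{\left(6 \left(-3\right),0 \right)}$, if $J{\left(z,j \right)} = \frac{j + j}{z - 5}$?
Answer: $0$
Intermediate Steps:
$J{\left(z,j \right)} = \frac{2 j}{-5 + z}$
$- 5563 J{\left(6 \left(-3\right),0 \right)} = - 5563 \cdot 2 \cdot 0 \frac{1}{-5 + 6 \left(-3\right)} = - 5563 \cdot 2 \cdot 0 \frac{1}{-5 - 18} = - 5563 \cdot 2 \cdot 0 \frac{1}{-23} = - 5563 \cdot 2 \cdot 0 \left(- \frac{1}{23}\right) = \left(-5563\right) 0 = 0$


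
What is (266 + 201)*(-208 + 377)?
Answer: 78923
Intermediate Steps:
(266 + 201)*(-208 + 377) = 467*169 = 78923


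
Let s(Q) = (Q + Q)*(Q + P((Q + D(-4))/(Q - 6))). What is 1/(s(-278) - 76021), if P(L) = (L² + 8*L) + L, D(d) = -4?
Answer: 5041/368144446 ≈ 1.3693e-5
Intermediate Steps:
P(L) = L² + 9*L
s(Q) = 2*Q*(Q + (-4 + Q)*(9 + (-4 + Q)/(-6 + Q))/(-6 + Q)) (s(Q) = (Q + Q)*(Q + ((Q - 4)/(Q - 6))*(9 + (Q - 4)/(Q - 6))) = (2*Q)*(Q + ((-4 + Q)/(-6 + Q))*(9 + (-4 + Q)/(-6 + Q))) = (2*Q)*(Q + (-4 + Q)*(9 + (-4 + Q)/(-6 + Q))/(-6 + Q)) = 2*Q*(Q + (-4 + Q)*(9 + (-4 + Q)/(-6 + Q))/(-6 + Q)))
1/(s(-278) - 76021) = 1/(2*(-278)*(-278*(-6 - 278)² + 2*(-29 + 5*(-278))*(-4 - 278))/(-6 - 278)² - 76021) = 1/(2*(-278)*(-278*(-284)² + 2*(-29 - 1390)*(-282))/(-284)² - 76021) = 1/(2*(-278)*(1/80656)*(-278*80656 + 2*(-1419)*(-282)) - 76021) = 1/(2*(-278)*(1/80656)*(-22422368 + 800316) - 76021) = 1/(2*(-278)*(1/80656)*(-21622052) - 76021) = 1/(751366307/5041 - 76021) = 1/(368144446/5041) = 5041/368144446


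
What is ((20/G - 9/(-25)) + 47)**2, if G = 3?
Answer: 16418704/5625 ≈ 2918.9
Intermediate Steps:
((20/G - 9/(-25)) + 47)**2 = ((20/3 - 9/(-25)) + 47)**2 = ((20*(1/3) - 9*(-1/25)) + 47)**2 = ((20/3 + 9/25) + 47)**2 = (527/75 + 47)**2 = (4052/75)**2 = 16418704/5625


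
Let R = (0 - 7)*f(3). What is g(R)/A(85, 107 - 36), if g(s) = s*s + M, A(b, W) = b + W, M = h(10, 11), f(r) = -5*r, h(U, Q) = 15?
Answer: 920/13 ≈ 70.769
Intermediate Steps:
M = 15
R = 105 (R = (0 - 7)*(-5*3) = -7*(-15) = 105)
A(b, W) = W + b
g(s) = 15 + s² (g(s) = s*s + 15 = s² + 15 = 15 + s²)
g(R)/A(85, 107 - 36) = (15 + 105²)/((107 - 36) + 85) = (15 + 11025)/(71 + 85) = 11040/156 = 11040*(1/156) = 920/13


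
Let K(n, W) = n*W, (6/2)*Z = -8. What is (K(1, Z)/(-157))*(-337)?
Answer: -2696/471 ≈ -5.7240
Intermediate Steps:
Z = -8/3 (Z = (⅓)*(-8) = -8/3 ≈ -2.6667)
K(n, W) = W*n
(K(1, Z)/(-157))*(-337) = (-8/3*1/(-157))*(-337) = -8/3*(-1/157)*(-337) = (8/471)*(-337) = -2696/471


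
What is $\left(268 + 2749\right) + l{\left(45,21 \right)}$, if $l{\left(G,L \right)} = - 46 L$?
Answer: $2051$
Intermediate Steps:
$\left(268 + 2749\right) + l{\left(45,21 \right)} = \left(268 + 2749\right) - 966 = 3017 - 966 = 2051$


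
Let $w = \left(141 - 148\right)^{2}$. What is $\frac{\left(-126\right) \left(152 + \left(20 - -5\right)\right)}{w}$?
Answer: $- \frac{3186}{7} \approx -455.14$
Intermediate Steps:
$w = 49$ ($w = \left(-7\right)^{2} = 49$)
$\frac{\left(-126\right) \left(152 + \left(20 - -5\right)\right)}{w} = \frac{\left(-126\right) \left(152 + \left(20 - -5\right)\right)}{49} = - 126 \left(152 + \left(20 + 5\right)\right) \frac{1}{49} = - 126 \left(152 + 25\right) \frac{1}{49} = \left(-126\right) 177 \cdot \frac{1}{49} = \left(-22302\right) \frac{1}{49} = - \frac{3186}{7}$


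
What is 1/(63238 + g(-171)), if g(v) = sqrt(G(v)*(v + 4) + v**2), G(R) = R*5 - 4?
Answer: 31619/1999435975 - sqrt(172694)/3998871950 ≈ 1.5710e-5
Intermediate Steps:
G(R) = -4 + 5*R (G(R) = 5*R - 4 = -4 + 5*R)
g(v) = sqrt(v**2 + (-4 + 5*v)*(4 + v)) (g(v) = sqrt((-4 + 5*v)*(v + 4) + v**2) = sqrt((-4 + 5*v)*(4 + v) + v**2) = sqrt(v**2 + (-4 + 5*v)*(4 + v)))
1/(63238 + g(-171)) = 1/(63238 + sqrt(-16 + 6*(-171)**2 + 16*(-171))) = 1/(63238 + sqrt(-16 + 6*29241 - 2736)) = 1/(63238 + sqrt(-16 + 175446 - 2736)) = 1/(63238 + sqrt(172694))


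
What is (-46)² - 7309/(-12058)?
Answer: 25522037/12058 ≈ 2116.6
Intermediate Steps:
(-46)² - 7309/(-12058) = 2116 - 7309*(-1/12058) = 2116 + 7309/12058 = 25522037/12058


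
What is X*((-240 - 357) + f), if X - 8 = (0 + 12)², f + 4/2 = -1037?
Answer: -248672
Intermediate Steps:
f = -1039 (f = -2 - 1037 = -1039)
X = 152 (X = 8 + (0 + 12)² = 8 + 12² = 8 + 144 = 152)
X*((-240 - 357) + f) = 152*((-240 - 357) - 1039) = 152*(-597 - 1039) = 152*(-1636) = -248672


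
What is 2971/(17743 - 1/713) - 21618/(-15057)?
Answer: 33931075095/21164718134 ≈ 1.6032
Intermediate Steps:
2971/(17743 - 1/713) - 21618/(-15057) = 2971/(17743 - 1*1/713) - 21618*(-1/15057) = 2971/(17743 - 1/713) + 2402/1673 = 2971/(12650758/713) + 2402/1673 = 2971*(713/12650758) + 2402/1673 = 2118323/12650758 + 2402/1673 = 33931075095/21164718134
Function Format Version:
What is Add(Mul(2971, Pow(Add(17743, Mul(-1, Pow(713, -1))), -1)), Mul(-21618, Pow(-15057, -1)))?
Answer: Rational(33931075095, 21164718134) ≈ 1.6032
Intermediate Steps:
Add(Mul(2971, Pow(Add(17743, Mul(-1, Pow(713, -1))), -1)), Mul(-21618, Pow(-15057, -1))) = Add(Mul(2971, Pow(Add(17743, Mul(-1, Rational(1, 713))), -1)), Mul(-21618, Rational(-1, 15057))) = Add(Mul(2971, Pow(Add(17743, Rational(-1, 713)), -1)), Rational(2402, 1673)) = Add(Mul(2971, Pow(Rational(12650758, 713), -1)), Rational(2402, 1673)) = Add(Mul(2971, Rational(713, 12650758)), Rational(2402, 1673)) = Add(Rational(2118323, 12650758), Rational(2402, 1673)) = Rational(33931075095, 21164718134)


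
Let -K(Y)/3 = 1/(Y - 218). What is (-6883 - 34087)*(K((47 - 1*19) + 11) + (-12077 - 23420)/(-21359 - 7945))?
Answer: -11996528125/238428 ≈ -50315.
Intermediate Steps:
K(Y) = -3/(-218 + Y) (K(Y) = -3/(Y - 218) = -3/(-218 + Y))
(-6883 - 34087)*(K((47 - 1*19) + 11) + (-12077 - 23420)/(-21359 - 7945)) = (-6883 - 34087)*(-3/(-218 + ((47 - 1*19) + 11)) + (-12077 - 23420)/(-21359 - 7945)) = -40970*(-3/(-218 + ((47 - 19) + 11)) - 35497/(-29304)) = -40970*(-3/(-218 + (28 + 11)) - 35497*(-1/29304)) = -40970*(-3/(-218 + 39) + 3227/2664) = -40970*(-3/(-179) + 3227/2664) = -40970*(-3*(-1/179) + 3227/2664) = -40970*(3/179 + 3227/2664) = -40970*585625/476856 = -11996528125/238428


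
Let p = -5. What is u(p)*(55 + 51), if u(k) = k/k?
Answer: 106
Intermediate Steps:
u(k) = 1
u(p)*(55 + 51) = 1*(55 + 51) = 1*106 = 106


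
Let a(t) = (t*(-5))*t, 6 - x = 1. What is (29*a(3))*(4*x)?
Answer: -26100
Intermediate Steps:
x = 5 (x = 6 - 1*1 = 6 - 1 = 5)
a(t) = -5*t² (a(t) = (-5*t)*t = -5*t²)
(29*a(3))*(4*x) = (29*(-5*3²))*(4*5) = (29*(-5*9))*20 = (29*(-45))*20 = -1305*20 = -26100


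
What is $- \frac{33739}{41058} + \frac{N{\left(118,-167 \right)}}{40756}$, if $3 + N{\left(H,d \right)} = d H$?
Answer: $- \frac{1092139403}{836679924} \approx -1.3053$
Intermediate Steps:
$N{\left(H,d \right)} = -3 + H d$ ($N{\left(H,d \right)} = -3 + d H = -3 + H d$)
$- \frac{33739}{41058} + \frac{N{\left(118,-167 \right)}}{40756} = - \frac{33739}{41058} + \frac{-3 + 118 \left(-167\right)}{40756} = \left(-33739\right) \frac{1}{41058} + \left(-3 - 19706\right) \frac{1}{40756} = - \frac{33739}{41058} - \frac{19709}{40756} = - \frac{1092139403}{836679924}$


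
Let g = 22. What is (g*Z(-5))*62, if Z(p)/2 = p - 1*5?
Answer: -27280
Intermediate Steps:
Z(p) = -10 + 2*p (Z(p) = 2*(p - 1*5) = 2*(p - 5) = 2*(-5 + p) = -10 + 2*p)
(g*Z(-5))*62 = (22*(-10 + 2*(-5)))*62 = (22*(-10 - 10))*62 = (22*(-20))*62 = -440*62 = -27280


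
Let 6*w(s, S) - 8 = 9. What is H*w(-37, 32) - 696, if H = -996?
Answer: -3518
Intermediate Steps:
w(s, S) = 17/6 (w(s, S) = 4/3 + (⅙)*9 = 4/3 + 3/2 = 17/6)
H*w(-37, 32) - 696 = -996*17/6 - 696 = -2822 - 696 = -3518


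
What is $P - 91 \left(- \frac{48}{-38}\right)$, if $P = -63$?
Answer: $- \frac{3381}{19} \approx -177.95$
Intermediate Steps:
$P - 91 \left(- \frac{48}{-38}\right) = -63 - 91 \left(- \frac{48}{-38}\right) = -63 - 91 \left(\left(-48\right) \left(- \frac{1}{38}\right)\right) = -63 - \frac{2184}{19} = - \frac{3381}{19}$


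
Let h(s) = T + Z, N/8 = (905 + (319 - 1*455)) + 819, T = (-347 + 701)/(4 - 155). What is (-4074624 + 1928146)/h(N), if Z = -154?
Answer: 162059089/11804 ≈ 13729.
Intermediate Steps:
T = -354/151 (T = 354/(-151) = 354*(-1/151) = -354/151 ≈ -2.3444)
N = 12704 (N = 8*((905 + (319 - 1*455)) + 819) = 8*((905 + (319 - 455)) + 819) = 8*((905 - 136) + 819) = 8*(769 + 819) = 8*1588 = 12704)
h(s) = -23608/151 (h(s) = -354/151 - 154 = -23608/151)
(-4074624 + 1928146)/h(N) = (-4074624 + 1928146)/(-23608/151) = -2146478*(-151/23608) = 162059089/11804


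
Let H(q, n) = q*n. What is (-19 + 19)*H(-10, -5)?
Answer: 0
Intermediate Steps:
H(q, n) = n*q
(-19 + 19)*H(-10, -5) = (-19 + 19)*(-5*(-10)) = 0*50 = 0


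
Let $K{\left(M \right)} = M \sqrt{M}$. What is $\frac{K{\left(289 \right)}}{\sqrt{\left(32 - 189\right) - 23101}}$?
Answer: $- \frac{4913 i \sqrt{23258}}{23258} \approx - 32.215 i$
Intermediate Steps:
$K{\left(M \right)} = M^{\frac{3}{2}}$
$\frac{K{\left(289 \right)}}{\sqrt{\left(32 - 189\right) - 23101}} = \frac{289^{\frac{3}{2}}}{\sqrt{\left(32 - 189\right) - 23101}} = \frac{4913}{\sqrt{\left(32 - 189\right) - 23101}} = \frac{4913}{\sqrt{-157 - 23101}} = \frac{4913}{\sqrt{-23258}} = \frac{4913}{i \sqrt{23258}} = 4913 \left(- \frac{i \sqrt{23258}}{23258}\right) = - \frac{4913 i \sqrt{23258}}{23258}$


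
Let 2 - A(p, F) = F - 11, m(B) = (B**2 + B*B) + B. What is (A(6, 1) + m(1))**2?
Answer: 225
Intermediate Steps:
m(B) = B + 2*B**2 (m(B) = (B**2 + B**2) + B = 2*B**2 + B = B + 2*B**2)
A(p, F) = 13 - F (A(p, F) = 2 - (F - 11) = 2 - (-11 + F) = 2 + (11 - F) = 13 - F)
(A(6, 1) + m(1))**2 = ((13 - 1*1) + 1*(1 + 2*1))**2 = ((13 - 1) + 1*(1 + 2))**2 = (12 + 1*3)**2 = (12 + 3)**2 = 15**2 = 225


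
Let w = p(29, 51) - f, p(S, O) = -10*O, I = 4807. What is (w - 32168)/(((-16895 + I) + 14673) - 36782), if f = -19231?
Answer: 13447/34197 ≈ 0.39322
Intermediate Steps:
w = 18721 (w = -10*51 - 1*(-19231) = -510 + 19231 = 18721)
(w - 32168)/(((-16895 + I) + 14673) - 36782) = (18721 - 32168)/(((-16895 + 4807) + 14673) - 36782) = -13447/((-12088 + 14673) - 36782) = -13447/(2585 - 36782) = -13447/(-34197) = -13447*(-1/34197) = 13447/34197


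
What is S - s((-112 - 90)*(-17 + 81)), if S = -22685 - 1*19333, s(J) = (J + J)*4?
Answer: 61406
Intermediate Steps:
s(J) = 8*J (s(J) = (2*J)*4 = 8*J)
S = -42018 (S = -22685 - 19333 = -42018)
S - s((-112 - 90)*(-17 + 81)) = -42018 - 8*(-112 - 90)*(-17 + 81) = -42018 - 8*(-202*64) = -42018 - 8*(-12928) = -42018 - 1*(-103424) = -42018 + 103424 = 61406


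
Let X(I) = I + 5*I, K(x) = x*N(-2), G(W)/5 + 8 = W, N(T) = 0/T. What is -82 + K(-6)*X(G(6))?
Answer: -82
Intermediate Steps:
N(T) = 0
G(W) = -40 + 5*W
K(x) = 0 (K(x) = x*0 = 0)
X(I) = 6*I
-82 + K(-6)*X(G(6)) = -82 + 0*(6*(-40 + 5*6)) = -82 + 0*(6*(-40 + 30)) = -82 + 0*(6*(-10)) = -82 + 0*(-60) = -82 + 0 = -82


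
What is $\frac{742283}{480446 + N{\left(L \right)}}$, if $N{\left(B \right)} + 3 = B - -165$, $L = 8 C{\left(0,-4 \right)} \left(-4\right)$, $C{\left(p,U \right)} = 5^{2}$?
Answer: $\frac{742283}{479808} \approx 1.547$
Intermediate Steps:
$C{\left(p,U \right)} = 25$
$L = -800$ ($L = 8 \cdot 25 \left(-4\right) = 200 \left(-4\right) = -800$)
$N{\left(B \right)} = 162 + B$ ($N{\left(B \right)} = -3 + \left(B - -165\right) = -3 + \left(B + 165\right) = -3 + \left(165 + B\right) = 162 + B$)
$\frac{742283}{480446 + N{\left(L \right)}} = \frac{742283}{480446 + \left(162 - 800\right)} = \frac{742283}{480446 - 638} = \frac{742283}{479808}$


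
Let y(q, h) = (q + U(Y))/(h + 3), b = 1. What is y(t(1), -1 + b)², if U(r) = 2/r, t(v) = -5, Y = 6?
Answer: 196/81 ≈ 2.4198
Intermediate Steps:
y(q, h) = (⅓ + q)/(3 + h) (y(q, h) = (q + 2/6)/(h + 3) = (q + 2*(⅙))/(3 + h) = (q + ⅓)/(3 + h) = (⅓ + q)/(3 + h))
y(t(1), -1 + b)² = ((⅓ - 5)/(3 + (-1 + 1)))² = (-14/3/(3 + 0))² = (-14/3/3)² = ((⅓)*(-14/3))² = (-14/9)² = 196/81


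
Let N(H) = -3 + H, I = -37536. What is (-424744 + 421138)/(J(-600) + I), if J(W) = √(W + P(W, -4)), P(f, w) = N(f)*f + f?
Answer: 5639784/58691279 + 3005*√3606/117382558 ≈ 0.097630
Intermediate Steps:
P(f, w) = f + f*(-3 + f) (P(f, w) = (-3 + f)*f + f = f*(-3 + f) + f = f + f*(-3 + f))
J(W) = √(W + W*(-2 + W))
(-424744 + 421138)/(J(-600) + I) = (-424744 + 421138)/(√(-600*(-1 - 600)) - 37536) = -3606/(√(-600*(-601)) - 37536) = -3606/(√360600 - 37536) = -3606/(10*√3606 - 37536) = -3606/(-37536 + 10*√3606)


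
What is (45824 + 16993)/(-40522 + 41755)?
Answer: 20939/411 ≈ 50.946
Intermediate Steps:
(45824 + 16993)/(-40522 + 41755) = 62817/1233 = 62817*(1/1233) = 20939/411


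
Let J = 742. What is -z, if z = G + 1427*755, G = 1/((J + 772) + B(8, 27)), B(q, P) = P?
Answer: -1660250286/1541 ≈ -1.0774e+6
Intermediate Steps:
G = 1/1541 (G = 1/((742 + 772) + 27) = 1/(1514 + 27) = 1/1541 ≈ 0.00064893)
z = 1660250286/1541 (z = 1/1541 + 1427*755 = 1/1541 + 1077385 = 1660250286/1541 ≈ 1.0774e+6)
-z = -1*1660250286/1541 = -1660250286/1541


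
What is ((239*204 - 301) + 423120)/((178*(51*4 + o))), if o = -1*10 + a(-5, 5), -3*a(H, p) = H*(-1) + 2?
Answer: 56589/4094 ≈ 13.822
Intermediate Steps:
a(H, p) = -⅔ + H/3 (a(H, p) = -(H*(-1) + 2)/3 = -(-H + 2)/3 = -(2 - H)/3 = -⅔ + H/3)
o = -37/3 (o = -1*10 + (-⅔ + (⅓)*(-5)) = -10 + (-⅔ - 5/3) = -10 - 7/3 = -37/3 ≈ -12.333)
((239*204 - 301) + 423120)/((178*(51*4 + o))) = ((239*204 - 301) + 423120)/((178*(51*4 - 37/3))) = ((48756 - 301) + 423120)/((178*(204 - 37/3))) = (48455 + 423120)/((178*(575/3))) = 471575/(102350/3) = 471575*(3/102350) = 56589/4094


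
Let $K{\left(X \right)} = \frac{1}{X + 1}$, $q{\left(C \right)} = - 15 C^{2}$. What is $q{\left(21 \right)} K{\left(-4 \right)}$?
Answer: $2205$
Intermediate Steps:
$K{\left(X \right)} = \frac{1}{1 + X}$
$q{\left(21 \right)} K{\left(-4 \right)} = \frac{\left(-15\right) 21^{2}}{1 - 4} = \frac{\left(-15\right) 441}{-3} = \left(-6615\right) \left(- \frac{1}{3}\right) = 2205$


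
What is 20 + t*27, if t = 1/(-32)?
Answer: 613/32 ≈ 19.156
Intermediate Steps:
t = -1/32 ≈ -0.031250
20 + t*27 = 20 - 1/32*27 = 20 - 27/32 = 613/32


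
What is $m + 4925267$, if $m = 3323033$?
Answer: $8248300$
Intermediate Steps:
$m + 4925267 = 3323033 + 4925267 = 8248300$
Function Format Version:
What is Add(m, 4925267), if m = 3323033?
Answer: 8248300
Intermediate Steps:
Add(m, 4925267) = Add(3323033, 4925267) = 8248300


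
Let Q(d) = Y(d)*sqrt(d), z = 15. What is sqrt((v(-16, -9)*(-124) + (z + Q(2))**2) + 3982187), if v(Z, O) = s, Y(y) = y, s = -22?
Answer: 2*sqrt(996287 + 15*sqrt(2)) ≈ 1996.3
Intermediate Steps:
v(Z, O) = -22
Q(d) = d**(3/2) (Q(d) = d*sqrt(d) = d**(3/2))
sqrt((v(-16, -9)*(-124) + (z + Q(2))**2) + 3982187) = sqrt((-22*(-124) + (15 + 2**(3/2))**2) + 3982187) = sqrt((2728 + (15 + 2*sqrt(2))**2) + 3982187) = sqrt(3984915 + (15 + 2*sqrt(2))**2)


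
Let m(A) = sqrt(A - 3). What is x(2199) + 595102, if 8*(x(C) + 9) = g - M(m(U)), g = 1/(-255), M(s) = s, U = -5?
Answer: 1213989719/2040 - I*sqrt(2)/4 ≈ 5.9509e+5 - 0.35355*I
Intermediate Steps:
m(A) = sqrt(-3 + A)
g = -1/255 ≈ -0.0039216
x(C) = -18361/2040 - I*sqrt(2)/4 (x(C) = -9 + (-1/255 - sqrt(-3 - 5))/8 = -9 + (-1/255 - sqrt(-8))/8 = -9 + (-1/255 - 2*I*sqrt(2))/8 = -9 + (-1/2040 - I*sqrt(2)/4) = -18361/2040 - I*sqrt(2)/4)
x(2199) + 595102 = (-18361/2040 - I*sqrt(2)/4) + 595102 = 1213989719/2040 - I*sqrt(2)/4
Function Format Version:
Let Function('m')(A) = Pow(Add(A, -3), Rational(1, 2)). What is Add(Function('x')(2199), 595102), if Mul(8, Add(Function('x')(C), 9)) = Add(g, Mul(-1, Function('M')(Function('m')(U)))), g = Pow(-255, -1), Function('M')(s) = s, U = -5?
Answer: Add(Rational(1213989719, 2040), Mul(Rational(-1, 4), I, Pow(2, Rational(1, 2)))) ≈ Add(5.9509e+5, Mul(-0.35355, I))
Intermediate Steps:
Function('m')(A) = Pow(Add(-3, A), Rational(1, 2))
g = Rational(-1, 255) ≈ -0.0039216
Function('x')(C) = Add(Rational(-18361, 2040), Mul(Rational(-1, 4), I, Pow(2, Rational(1, 2)))) (Function('x')(C) = Add(-9, Mul(Rational(1, 8), Add(Rational(-1, 255), Mul(-1, Pow(Add(-3, -5), Rational(1, 2)))))) = Add(-9, Mul(Rational(1, 8), Add(Rational(-1, 255), Mul(-1, Pow(-8, Rational(1, 2)))))) = Add(-9, Mul(Rational(1, 8), Add(Rational(-1, 255), Mul(-1, Mul(2, I, Pow(2, Rational(1, 2))))))) = Add(-9, Mul(Rational(1, 8), Add(Rational(-1, 255), Mul(-2, I, Pow(2, Rational(1, 2)))))) = Add(-9, Add(Rational(-1, 2040), Mul(Rational(-1, 4), I, Pow(2, Rational(1, 2))))) = Add(Rational(-18361, 2040), Mul(Rational(-1, 4), I, Pow(2, Rational(1, 2)))))
Add(Function('x')(2199), 595102) = Add(Add(Rational(-18361, 2040), Mul(Rational(-1, 4), I, Pow(2, Rational(1, 2)))), 595102) = Add(Rational(1213989719, 2040), Mul(Rational(-1, 4), I, Pow(2, Rational(1, 2))))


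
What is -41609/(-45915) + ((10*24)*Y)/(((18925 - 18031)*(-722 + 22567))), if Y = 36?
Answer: 27099891949/29889792615 ≈ 0.90666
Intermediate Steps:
-41609/(-45915) + ((10*24)*Y)/(((18925 - 18031)*(-722 + 22567))) = -41609/(-45915) + ((10*24)*36)/(((18925 - 18031)*(-722 + 22567))) = -41609*(-1/45915) + (240*36)/((894*21845)) = 41609/45915 + 8640/19529430 = 41609/45915 + 8640*(1/19529430) = 41609/45915 + 288/650981 = 27099891949/29889792615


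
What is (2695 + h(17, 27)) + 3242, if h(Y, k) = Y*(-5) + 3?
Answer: 5855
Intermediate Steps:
h(Y, k) = 3 - 5*Y (h(Y, k) = -5*Y + 3 = 3 - 5*Y)
(2695 + h(17, 27)) + 3242 = (2695 + (3 - 5*17)) + 3242 = (2695 + (3 - 85)) + 3242 = (2695 - 82) + 3242 = 2613 + 3242 = 5855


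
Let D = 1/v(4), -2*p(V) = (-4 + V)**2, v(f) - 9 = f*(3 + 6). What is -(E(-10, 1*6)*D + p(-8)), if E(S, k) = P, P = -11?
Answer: 3251/45 ≈ 72.244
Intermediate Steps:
v(f) = 9 + 9*f (v(f) = 9 + f*(3 + 6) = 9 + f*9 = 9 + 9*f)
E(S, k) = -11
p(V) = -(-4 + V)**2/2
D = 1/45 (D = 1/(9 + 9*4) = 1/(9 + 36) = 1/45 ≈ 0.022222)
-(E(-10, 1*6)*D + p(-8)) = -(-11*1/45 - (-4 - 8)**2/2) = -(-11/45 - 1/2*(-12)**2) = -(-11/45 - 1/2*144) = -(-11/45 - 72) = -1*(-3251/45) = 3251/45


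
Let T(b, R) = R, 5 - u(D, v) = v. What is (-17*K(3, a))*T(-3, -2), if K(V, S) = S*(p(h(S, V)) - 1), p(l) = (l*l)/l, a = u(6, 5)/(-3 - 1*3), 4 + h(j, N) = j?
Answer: 0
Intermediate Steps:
u(D, v) = 5 - v
h(j, N) = -4 + j
a = 0 (a = (5 - 1*5)/(-3 - 1*3) = (5 - 5)/(-3 - 3) = 0/(-6) = 0*(-⅙) = 0)
p(l) = l (p(l) = l²/l = l)
K(V, S) = S*(-5 + S) (K(V, S) = S*((-4 + S) - 1) = S*(-5 + S))
(-17*K(3, a))*T(-3, -2) = -0*(-5 + 0)*(-2) = -0*(-5)*(-2) = -17*0*(-2) = 0*(-2) = 0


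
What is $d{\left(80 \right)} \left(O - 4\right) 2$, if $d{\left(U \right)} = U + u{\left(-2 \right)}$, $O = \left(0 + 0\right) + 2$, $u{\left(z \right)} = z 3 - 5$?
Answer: $-276$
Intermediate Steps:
$u{\left(z \right)} = -5 + 3 z$ ($u{\left(z \right)} = 3 z - 5 = -5 + 3 z$)
$O = 2$ ($O = 0 + 2 = 2$)
$d{\left(U \right)} = -11 + U$ ($d{\left(U \right)} = U + \left(-5 + 3 \left(-2\right)\right) = U - 11 = -11 + U$)
$d{\left(80 \right)} \left(O - 4\right) 2 = \left(-11 + 80\right) \left(2 - 4\right) 2 = 69 \left(\left(-2\right) 2\right) = 69 \left(-4\right) = -276$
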